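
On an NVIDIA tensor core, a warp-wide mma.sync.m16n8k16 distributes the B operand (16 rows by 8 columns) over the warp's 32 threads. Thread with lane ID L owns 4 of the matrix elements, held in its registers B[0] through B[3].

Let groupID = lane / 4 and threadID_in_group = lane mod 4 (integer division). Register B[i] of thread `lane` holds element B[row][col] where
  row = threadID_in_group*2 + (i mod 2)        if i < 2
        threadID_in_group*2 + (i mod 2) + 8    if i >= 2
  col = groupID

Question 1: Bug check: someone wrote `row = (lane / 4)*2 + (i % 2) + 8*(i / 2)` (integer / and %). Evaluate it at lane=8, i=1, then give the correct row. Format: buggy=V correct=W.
buggy=5 correct=1

`(lane / 4)*2 + (i % 2) + 8*(i / 2)`[8,1]→5
L=8→G=8>>2=2, T=8&3=0
[1]→row 0·2+1+0=1  col G=2
row: 5 vs 1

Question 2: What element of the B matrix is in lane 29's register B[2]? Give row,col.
10,7

29: grp=7,tig=1
[2] (1*2+0+8,7) = (10,7)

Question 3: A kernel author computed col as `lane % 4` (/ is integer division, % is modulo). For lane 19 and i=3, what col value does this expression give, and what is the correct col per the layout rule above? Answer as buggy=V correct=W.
buggy=3 correct=4

`lane % 4`[19,3]->3
L=19->gid=19>>2=4, tid=19&3=3
[3]->row 3·2+1+8=15  col gid=4
col: 3 vs 4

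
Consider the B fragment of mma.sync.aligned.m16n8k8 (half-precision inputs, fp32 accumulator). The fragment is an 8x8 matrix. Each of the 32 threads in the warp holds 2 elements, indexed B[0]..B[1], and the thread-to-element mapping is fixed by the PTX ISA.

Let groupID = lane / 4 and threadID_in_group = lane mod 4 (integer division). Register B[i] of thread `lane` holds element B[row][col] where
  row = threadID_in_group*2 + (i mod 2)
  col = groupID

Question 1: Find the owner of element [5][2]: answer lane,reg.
10,1

c:2=>grp=2  r:5=>tig=2,lo=1
L=2*4+2=10  i=1=1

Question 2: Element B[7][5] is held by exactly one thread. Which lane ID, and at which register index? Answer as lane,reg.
23,1

c=5⇒gr=5  r=7⇒th=3,odd=1
L=5*4+3=23  i=1=1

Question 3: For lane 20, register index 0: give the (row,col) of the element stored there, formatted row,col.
lane 20: g=5 (20/4), t=0 (20%4)
i=0: r=0*2+0=0, c=g=5

0,5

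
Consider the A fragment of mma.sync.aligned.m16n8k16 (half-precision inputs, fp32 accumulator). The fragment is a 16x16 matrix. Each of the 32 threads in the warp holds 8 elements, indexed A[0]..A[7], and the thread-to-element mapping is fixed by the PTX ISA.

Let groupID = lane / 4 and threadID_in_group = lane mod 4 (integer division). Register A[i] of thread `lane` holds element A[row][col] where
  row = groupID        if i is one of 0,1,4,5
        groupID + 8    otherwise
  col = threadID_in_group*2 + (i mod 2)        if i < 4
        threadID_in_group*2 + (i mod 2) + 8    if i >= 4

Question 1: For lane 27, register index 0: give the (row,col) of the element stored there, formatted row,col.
6,6

lane 27⇒27/4=6, 27 mod 4=3
i=0  r:6+0⇒6  c:2·3+0+0⇒6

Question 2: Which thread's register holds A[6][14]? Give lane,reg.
27,4

r=6→G=6,rhi=0  c=14→chi=1,T=3,p=0
L=6*4+3=27  i=1*4+0*2+0=4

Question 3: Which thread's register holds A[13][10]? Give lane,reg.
r:13=>grp=5,rB=1  c:10=>cB=1,tig=1,lo=0
L=5*4+1=21  i=1*4+1*2+0=6

21,6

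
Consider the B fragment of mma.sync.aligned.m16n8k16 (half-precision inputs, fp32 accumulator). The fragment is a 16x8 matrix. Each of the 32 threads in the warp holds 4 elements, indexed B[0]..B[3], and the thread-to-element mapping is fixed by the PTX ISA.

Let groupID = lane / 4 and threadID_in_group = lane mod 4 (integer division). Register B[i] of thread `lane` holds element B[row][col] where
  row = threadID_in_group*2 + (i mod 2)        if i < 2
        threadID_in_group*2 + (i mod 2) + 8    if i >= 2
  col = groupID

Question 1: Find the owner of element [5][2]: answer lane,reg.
10,1

c=2->g=2  r=5->rb=0,t=2,b0=1
L=2*4+2=10  i=0*2+1=1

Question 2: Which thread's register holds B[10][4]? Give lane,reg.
c:4=>grp=4  r:10=>rB=1,tig=1,lo=0
L=4*4+1=17  i=1*2+0=2

17,2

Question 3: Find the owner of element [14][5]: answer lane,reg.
23,2

c=5→G=5  r=14→rhi=1,T=3,p=0
L=5*4+3=23  i=1*2+0=2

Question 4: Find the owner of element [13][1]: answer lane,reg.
c=1->g=1  r=13->rb=1,t=2,b0=1
L=1*4+2=6  i=1*2+1=3

6,3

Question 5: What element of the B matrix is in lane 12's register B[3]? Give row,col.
lane 12: gr=3 (12/4), th=0 (12%4)
i=3: r=0*2+1+8=9, c=gr=3

9,3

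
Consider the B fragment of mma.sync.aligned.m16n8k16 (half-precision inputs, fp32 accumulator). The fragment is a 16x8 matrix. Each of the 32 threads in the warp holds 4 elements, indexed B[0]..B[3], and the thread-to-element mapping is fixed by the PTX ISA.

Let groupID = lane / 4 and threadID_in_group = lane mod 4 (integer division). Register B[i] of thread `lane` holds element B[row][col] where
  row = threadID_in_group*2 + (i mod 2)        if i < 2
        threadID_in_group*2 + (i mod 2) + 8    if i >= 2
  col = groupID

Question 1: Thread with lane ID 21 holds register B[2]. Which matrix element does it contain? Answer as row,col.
L=21→G=21>>2=5, T=21&3=1
[2]→row 1·2+0+8=10  col G=5

10,5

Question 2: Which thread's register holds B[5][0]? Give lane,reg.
c:0=>grp=0  r:5=>rB=0,tig=2,lo=1
L=0*4+2=2  i=0*2+1=1

2,1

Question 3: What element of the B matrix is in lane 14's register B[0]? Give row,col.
L=14=>grp=14>>2=3, tig=14&3=2
[0]=>row 2·2+0+0=4  col grp=3

4,3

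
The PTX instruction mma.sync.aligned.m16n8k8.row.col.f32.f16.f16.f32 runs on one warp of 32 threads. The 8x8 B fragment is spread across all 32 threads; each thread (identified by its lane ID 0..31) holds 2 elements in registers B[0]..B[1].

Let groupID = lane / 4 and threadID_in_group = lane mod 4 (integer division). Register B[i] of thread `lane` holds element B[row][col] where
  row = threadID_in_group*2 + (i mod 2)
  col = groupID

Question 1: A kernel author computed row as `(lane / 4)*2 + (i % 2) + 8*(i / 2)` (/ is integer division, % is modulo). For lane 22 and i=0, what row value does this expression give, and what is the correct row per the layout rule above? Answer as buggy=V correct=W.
buggy=10 correct=4

`(lane / 4)*2 + (i % 2) + 8*(i / 2)`[22,0]→10
lane 22→22/4=5, 22 mod 4=2
i=0  r:2·2+0→4  c:5
row: 10 vs 4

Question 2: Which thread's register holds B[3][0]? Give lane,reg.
c=0⇒gr=0  r=3⇒th=1,odd=1
L=0*4+1=1  i=1=1

1,1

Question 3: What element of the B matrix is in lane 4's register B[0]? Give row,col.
0,1

lane 4: gr=1 (4/4), th=0 (4%4)
i=0: r=0*2+0=0, c=gr=1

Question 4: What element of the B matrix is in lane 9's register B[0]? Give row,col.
2,2

lane 9→9/4=2, 9 mod 4=1
i=0  r:2·1+0→2  c:2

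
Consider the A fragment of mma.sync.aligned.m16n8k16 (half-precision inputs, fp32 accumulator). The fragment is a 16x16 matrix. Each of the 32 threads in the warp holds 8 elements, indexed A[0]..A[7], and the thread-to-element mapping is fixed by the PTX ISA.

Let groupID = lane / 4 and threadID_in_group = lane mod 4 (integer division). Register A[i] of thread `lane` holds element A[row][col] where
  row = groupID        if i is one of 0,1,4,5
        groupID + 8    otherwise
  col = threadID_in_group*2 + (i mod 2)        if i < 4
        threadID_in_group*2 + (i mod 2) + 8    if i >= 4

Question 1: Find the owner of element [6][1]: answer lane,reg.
24,1

r: 6->gid=6,r8=0  c: 1->c8=0,tid=0,i&1=1
L=6*4+0=24  i=0*4+0*2+1=1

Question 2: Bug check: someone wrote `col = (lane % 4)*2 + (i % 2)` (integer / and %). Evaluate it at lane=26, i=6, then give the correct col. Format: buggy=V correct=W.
`(lane % 4)*2 + (i % 2)`[26,6]->4
26: gid=6,tid=2
[6] (6+8,2*2+0+8) = (14,12)
col: 4 vs 12

buggy=4 correct=12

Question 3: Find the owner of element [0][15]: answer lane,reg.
3,5

r=0⇒gr=0,Rb=0  c=15⇒Cb=1,th=3,odd=1
L=0*4+3=3  i=1*4+0*2+1=5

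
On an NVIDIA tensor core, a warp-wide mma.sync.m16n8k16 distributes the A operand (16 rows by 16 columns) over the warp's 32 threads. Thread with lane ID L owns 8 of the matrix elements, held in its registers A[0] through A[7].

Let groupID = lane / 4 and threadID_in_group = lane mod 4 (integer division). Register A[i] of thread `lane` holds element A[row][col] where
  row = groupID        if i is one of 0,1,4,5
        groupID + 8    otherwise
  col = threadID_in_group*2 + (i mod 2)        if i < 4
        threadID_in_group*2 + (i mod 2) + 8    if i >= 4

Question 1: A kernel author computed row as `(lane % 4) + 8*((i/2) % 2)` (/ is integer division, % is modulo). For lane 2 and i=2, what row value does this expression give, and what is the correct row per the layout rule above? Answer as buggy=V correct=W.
buggy=10 correct=8

`(lane % 4) + 8*((i/2) % 2)`[2,2]⇒10
2: gr=0,th=2
[2] (0+8,2*2+0+0) = (8,4)
row: 10 vs 8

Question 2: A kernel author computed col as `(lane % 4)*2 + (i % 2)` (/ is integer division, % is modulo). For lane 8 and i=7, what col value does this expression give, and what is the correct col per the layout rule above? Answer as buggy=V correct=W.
buggy=1 correct=9

`(lane % 4)*2 + (i % 2)`[8,7]→1
lane 8: G=2 (8/4), T=0 (8%4)
i=7: r=2+8=10, c=0*2+1+8=9
col: 1 vs 9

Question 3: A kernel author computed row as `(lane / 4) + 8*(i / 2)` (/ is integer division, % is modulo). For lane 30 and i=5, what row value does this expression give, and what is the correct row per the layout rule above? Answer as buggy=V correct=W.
`(lane / 4) + 8*(i / 2)`[30,5]→23
lane 30: G=7 (30/4), T=2 (30%4)
i=5: r=7+0=7, c=2*2+1+8=13
row: 23 vs 7

buggy=23 correct=7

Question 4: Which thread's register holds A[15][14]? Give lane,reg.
r=15⇒gr=7,Rb=1  c=14⇒Cb=1,th=3,odd=0
L=7*4+3=31  i=1*4+1*2+0=6

31,6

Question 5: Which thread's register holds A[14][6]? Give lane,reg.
r: 14->gid=6,r8=1  c: 6->c8=0,tid=3,i&1=0
L=6*4+3=27  i=0*4+1*2+0=2

27,2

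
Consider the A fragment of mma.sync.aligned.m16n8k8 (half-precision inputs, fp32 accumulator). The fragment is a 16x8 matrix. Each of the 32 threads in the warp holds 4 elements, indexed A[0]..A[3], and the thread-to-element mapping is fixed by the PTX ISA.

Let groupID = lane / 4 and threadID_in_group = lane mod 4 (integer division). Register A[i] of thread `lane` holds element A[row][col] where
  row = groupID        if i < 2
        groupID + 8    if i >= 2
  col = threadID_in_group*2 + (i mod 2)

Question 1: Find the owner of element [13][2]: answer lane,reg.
21,2

r=13⇒gr=5,Rb=1  c=2⇒th=1,odd=0
L=5*4+1=21  i=1*2+0=2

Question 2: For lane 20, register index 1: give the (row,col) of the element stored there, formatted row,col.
5,1

20: G=5,T=0
[1] (5+0,0*2+1) = (5,1)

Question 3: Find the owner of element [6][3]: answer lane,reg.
r:6=>grp=6,rB=0  c:3=>tig=1,lo=1
L=6*4+1=25  i=0*2+1=1

25,1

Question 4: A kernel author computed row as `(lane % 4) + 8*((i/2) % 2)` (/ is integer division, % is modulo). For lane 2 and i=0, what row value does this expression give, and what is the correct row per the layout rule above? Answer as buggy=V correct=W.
`(lane % 4) + 8*((i/2) % 2)`[2,0]→2
L=2→G=2>>2=0, T=2&3=2
[0]→row 0+0=0  col 2·2+0=4
row: 2 vs 0

buggy=2 correct=0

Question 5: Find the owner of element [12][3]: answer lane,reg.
r=12->g=4,rb=1  c=3->t=1,b0=1
L=4*4+1=17  i=1*2+1=3

17,3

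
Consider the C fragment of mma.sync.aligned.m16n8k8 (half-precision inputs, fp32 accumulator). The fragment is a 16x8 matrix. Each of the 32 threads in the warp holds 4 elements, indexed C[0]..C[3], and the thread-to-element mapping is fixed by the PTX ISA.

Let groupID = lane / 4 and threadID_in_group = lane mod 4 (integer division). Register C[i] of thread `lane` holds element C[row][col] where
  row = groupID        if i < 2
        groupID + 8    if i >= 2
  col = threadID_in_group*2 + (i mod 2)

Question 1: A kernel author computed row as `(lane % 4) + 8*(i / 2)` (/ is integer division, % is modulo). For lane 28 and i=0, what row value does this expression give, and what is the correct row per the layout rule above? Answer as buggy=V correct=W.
`(lane % 4) + 8*(i / 2)`[28,0]->0
L=28->gid=28>>2=7, tid=28&3=0
[0]->row 7+0=7  col 0·2+0=0
row: 0 vs 7

buggy=0 correct=7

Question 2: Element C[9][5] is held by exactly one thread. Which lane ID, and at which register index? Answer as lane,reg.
r=9⇒gr=1,Rb=1  c=5⇒th=2,odd=1
L=1*4+2=6  i=1*2+1=3

6,3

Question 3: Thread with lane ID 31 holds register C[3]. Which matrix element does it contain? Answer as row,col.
31: grp=7,tig=3
[3] (7+8,3*2+1) = (15,7)

15,7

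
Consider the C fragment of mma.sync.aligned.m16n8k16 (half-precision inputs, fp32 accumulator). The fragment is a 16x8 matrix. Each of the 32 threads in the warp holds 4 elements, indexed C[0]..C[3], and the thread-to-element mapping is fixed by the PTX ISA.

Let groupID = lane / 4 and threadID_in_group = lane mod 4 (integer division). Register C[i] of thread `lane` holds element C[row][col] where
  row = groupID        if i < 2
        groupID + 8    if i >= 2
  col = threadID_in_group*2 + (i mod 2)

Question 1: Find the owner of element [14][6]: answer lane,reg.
27,2

r: 14->gid=6,r8=1  c: 6->tid=3,i&1=0
L=6*4+3=27  i=1*2+0=2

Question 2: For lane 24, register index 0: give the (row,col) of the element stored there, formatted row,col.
6,0

lane 24->24/4=6, 24 mod 4=0
i=0  r:6+0->6  c:2·0+0->0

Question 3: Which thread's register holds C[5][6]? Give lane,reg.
23,0

r=5⇒gr=5,Rb=0  c=6⇒th=3,odd=0
L=5*4+3=23  i=0*2+0=0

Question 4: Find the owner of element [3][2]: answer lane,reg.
13,0

r: 3->gid=3,r8=0  c: 2->tid=1,i&1=0
L=3*4+1=13  i=0*2+0=0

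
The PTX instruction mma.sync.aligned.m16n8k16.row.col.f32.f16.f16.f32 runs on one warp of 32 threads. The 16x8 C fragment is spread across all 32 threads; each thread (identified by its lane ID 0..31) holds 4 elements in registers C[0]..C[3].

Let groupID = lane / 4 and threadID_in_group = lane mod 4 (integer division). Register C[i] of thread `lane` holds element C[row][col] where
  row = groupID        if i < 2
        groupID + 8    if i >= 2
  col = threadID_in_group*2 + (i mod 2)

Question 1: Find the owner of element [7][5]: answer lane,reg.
r=7->g=7,rb=0  c=5->t=2,b0=1
L=7*4+2=30  i=0*2+1=1

30,1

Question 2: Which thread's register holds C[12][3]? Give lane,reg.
r: 12->gid=4,r8=1  c: 3->tid=1,i&1=1
L=4*4+1=17  i=1*2+1=3

17,3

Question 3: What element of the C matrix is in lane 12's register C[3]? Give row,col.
L=12->gid=12>>2=3, tid=12&3=0
[3]->row 3+8=11  col 0·2+1=1

11,1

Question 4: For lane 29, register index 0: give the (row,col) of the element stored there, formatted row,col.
7,2

lane 29: gr=7 (29/4), th=1 (29%4)
i=0: r=7+0=7, c=1*2+0=2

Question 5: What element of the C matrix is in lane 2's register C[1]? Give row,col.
0,5

lane 2: grp=0 (2/4), tig=2 (2%4)
i=1: r=0+0=0, c=2*2+1=5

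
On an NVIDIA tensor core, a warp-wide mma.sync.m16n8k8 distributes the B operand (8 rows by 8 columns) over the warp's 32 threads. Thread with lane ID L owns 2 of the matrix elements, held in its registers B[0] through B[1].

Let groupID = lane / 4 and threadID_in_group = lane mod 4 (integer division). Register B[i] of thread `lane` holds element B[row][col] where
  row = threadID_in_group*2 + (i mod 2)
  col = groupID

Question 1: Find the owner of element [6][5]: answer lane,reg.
23,0

c=5→G=5  r=6→T=3,p=0
L=5*4+3=23  i=0=0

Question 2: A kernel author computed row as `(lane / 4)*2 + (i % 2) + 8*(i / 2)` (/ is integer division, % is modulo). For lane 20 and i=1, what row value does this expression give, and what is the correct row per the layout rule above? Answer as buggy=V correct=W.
`(lane / 4)*2 + (i % 2) + 8*(i / 2)`[20,1]->11
20: gid=5,tid=0
[1] (0*2+1,5) = (1,5)
row: 11 vs 1

buggy=11 correct=1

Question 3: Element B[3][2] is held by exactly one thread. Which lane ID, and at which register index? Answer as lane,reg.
c: 2->gid=2  r: 3->tid=1,i&1=1
L=2*4+1=9  i=1=1

9,1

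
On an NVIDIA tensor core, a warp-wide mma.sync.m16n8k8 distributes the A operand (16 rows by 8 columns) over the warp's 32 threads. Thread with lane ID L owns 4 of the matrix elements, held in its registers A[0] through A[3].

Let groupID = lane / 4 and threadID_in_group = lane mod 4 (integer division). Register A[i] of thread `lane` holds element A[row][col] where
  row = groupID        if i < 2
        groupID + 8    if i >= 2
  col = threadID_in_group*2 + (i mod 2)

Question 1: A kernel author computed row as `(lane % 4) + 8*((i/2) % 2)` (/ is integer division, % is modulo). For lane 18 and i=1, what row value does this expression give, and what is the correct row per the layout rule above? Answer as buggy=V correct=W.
buggy=2 correct=4

`(lane % 4) + 8*((i/2) % 2)`[18,1]=>2
lane 18=>18/4=4, 18 mod 4=2
i=1  r:4+0=>4  c:2·2+1=>5
row: 2 vs 4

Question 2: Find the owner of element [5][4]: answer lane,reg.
22,0

r: 5->gid=5,r8=0  c: 4->tid=2,i&1=0
L=5*4+2=22  i=0*2+0=0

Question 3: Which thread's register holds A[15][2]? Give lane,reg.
r=15⇒gr=7,Rb=1  c=2⇒th=1,odd=0
L=7*4+1=29  i=1*2+0=2

29,2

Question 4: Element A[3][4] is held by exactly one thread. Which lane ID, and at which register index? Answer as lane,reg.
14,0

r=3->g=3,rb=0  c=4->t=2,b0=0
L=3*4+2=14  i=0*2+0=0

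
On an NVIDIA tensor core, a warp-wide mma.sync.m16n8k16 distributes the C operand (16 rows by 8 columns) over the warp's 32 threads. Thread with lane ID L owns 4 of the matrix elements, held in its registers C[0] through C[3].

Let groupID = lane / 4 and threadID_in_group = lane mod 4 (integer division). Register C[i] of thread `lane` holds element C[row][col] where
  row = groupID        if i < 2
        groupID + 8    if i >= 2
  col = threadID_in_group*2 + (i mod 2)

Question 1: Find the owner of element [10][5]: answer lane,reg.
10,3

r:10=>grp=2,rB=1  c:5=>tig=2,lo=1
L=2*4+2=10  i=1*2+1=3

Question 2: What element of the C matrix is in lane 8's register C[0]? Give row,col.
L=8->gid=8>>2=2, tid=8&3=0
[0]->row 2+0=2  col 0·2+0=0

2,0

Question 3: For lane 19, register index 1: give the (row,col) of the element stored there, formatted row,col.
L=19→G=19>>2=4, T=19&3=3
[1]→row 4+0=4  col 3·2+1=7

4,7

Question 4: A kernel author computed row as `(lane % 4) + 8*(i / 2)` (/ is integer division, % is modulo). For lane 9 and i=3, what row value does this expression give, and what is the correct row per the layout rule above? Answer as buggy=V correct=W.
`(lane % 4) + 8*(i / 2)`[9,3]⇒9
lane 9⇒9/4=2, 9 mod 4=1
i=3  r:2+8⇒10  c:2·1+1⇒3
row: 9 vs 10

buggy=9 correct=10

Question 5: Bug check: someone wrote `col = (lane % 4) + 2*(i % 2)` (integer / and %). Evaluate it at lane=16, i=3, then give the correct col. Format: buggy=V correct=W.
buggy=2 correct=1

`(lane % 4) + 2*(i % 2)`[16,3]→2
L=16→G=16>>2=4, T=16&3=0
[3]→row 4+8=12  col 0·2+1=1
col: 2 vs 1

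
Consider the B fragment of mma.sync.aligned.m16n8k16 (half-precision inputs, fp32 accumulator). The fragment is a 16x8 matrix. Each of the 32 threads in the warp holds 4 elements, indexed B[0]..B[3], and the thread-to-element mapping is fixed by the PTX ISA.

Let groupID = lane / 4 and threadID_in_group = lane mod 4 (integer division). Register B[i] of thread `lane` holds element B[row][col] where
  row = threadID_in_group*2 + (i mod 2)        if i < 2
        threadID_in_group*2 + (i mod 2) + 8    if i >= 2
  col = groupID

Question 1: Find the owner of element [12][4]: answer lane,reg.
18,2

c=4⇒gr=4  r=12⇒Rb=1,th=2,odd=0
L=4*4+2=18  i=1*2+0=2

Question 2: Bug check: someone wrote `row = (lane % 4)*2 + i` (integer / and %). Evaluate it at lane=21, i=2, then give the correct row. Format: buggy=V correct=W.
`(lane % 4)*2 + i`[21,2]->4
lane 21: g=5 (21/4), t=1 (21%4)
i=2: r=1*2+0+8=10, c=g=5
row: 4 vs 10

buggy=4 correct=10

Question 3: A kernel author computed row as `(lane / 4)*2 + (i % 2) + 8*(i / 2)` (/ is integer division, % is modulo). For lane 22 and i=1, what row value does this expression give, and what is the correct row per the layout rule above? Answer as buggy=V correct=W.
`(lane / 4)*2 + (i % 2) + 8*(i / 2)`[22,1]->11
22: g=5,t=2
[1] (2*2+1+0,5) = (5,5)
row: 11 vs 5

buggy=11 correct=5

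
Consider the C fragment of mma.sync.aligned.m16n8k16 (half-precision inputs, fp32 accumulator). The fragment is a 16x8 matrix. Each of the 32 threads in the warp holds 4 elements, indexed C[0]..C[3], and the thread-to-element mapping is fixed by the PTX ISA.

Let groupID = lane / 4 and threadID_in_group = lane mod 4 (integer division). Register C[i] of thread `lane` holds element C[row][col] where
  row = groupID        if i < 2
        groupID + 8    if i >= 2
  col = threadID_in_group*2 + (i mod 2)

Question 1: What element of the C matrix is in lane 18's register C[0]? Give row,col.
4,4

lane 18: gr=4 (18/4), th=2 (18%4)
i=0: r=4+0=4, c=2*2+0=4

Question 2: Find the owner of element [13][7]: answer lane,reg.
r=13→G=5,rhi=1  c=7→T=3,p=1
L=5*4+3=23  i=1*2+1=3

23,3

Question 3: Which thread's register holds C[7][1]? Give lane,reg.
28,1

r: 7->gid=7,r8=0  c: 1->tid=0,i&1=1
L=7*4+0=28  i=0*2+1=1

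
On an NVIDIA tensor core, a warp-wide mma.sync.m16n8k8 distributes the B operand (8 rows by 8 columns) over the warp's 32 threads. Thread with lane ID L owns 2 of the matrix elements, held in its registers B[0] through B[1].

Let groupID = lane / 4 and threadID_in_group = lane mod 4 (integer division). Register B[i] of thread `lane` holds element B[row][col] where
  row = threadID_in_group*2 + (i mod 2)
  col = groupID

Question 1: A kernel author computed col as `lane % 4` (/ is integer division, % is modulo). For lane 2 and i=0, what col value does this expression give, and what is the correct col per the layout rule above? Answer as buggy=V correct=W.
`lane % 4`[2,0]→2
L=2→G=2>>2=0, T=2&3=2
[0]→row 2·2+0=4  col G=0
col: 2 vs 0

buggy=2 correct=0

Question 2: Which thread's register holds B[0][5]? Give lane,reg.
c:5=>grp=5  r:0=>tig=0,lo=0
L=5*4+0=20  i=0=0

20,0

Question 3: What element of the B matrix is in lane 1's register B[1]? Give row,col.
L=1->gid=1>>2=0, tid=1&3=1
[1]->row 1·2+1=3  col gid=0

3,0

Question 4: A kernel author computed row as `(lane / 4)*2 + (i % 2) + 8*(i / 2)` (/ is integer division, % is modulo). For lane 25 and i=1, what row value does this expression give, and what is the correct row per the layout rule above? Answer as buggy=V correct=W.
`(lane / 4)*2 + (i % 2) + 8*(i / 2)`[25,1]->13
lane 25->25/4=6, 25 mod 4=1
i=1  r:2·1+1->3  c:6
row: 13 vs 3

buggy=13 correct=3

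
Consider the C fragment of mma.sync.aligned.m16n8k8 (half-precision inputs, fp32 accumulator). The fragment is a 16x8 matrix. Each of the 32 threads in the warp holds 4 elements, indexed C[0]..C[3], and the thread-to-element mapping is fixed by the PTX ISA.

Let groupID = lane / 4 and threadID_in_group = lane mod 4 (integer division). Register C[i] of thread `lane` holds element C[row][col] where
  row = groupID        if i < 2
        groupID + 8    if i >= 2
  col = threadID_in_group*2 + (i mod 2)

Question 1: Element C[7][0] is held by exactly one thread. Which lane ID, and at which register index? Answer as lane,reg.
r:7=>grp=7,rB=0  c:0=>tig=0,lo=0
L=7*4+0=28  i=0*2+0=0

28,0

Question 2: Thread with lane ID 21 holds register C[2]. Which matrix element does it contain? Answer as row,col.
13,2

lane 21: g=5 (21/4), t=1 (21%4)
i=2: r=5+8=13, c=1*2+0=2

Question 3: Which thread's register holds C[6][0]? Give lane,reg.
24,0

r=6⇒gr=6,Rb=0  c=0⇒th=0,odd=0
L=6*4+0=24  i=0*2+0=0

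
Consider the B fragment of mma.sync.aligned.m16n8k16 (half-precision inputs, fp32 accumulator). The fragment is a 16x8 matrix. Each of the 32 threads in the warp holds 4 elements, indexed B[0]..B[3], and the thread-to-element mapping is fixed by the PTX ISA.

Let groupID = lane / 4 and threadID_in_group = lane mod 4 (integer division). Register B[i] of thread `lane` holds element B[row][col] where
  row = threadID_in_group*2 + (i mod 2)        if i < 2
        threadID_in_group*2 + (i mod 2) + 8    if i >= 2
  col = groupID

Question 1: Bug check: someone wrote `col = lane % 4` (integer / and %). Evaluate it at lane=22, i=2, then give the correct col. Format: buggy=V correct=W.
buggy=2 correct=5

`lane % 4`[22,2]->2
L=22->gid=22>>2=5, tid=22&3=2
[2]->row 2·2+0+8=12  col gid=5
col: 2 vs 5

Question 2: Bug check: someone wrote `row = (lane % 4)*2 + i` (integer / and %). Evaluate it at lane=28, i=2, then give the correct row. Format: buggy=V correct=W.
buggy=2 correct=8

`(lane % 4)*2 + i`[28,2]→2
lane 28: G=7 (28/4), T=0 (28%4)
i=2: r=0*2+0+8=8, c=G=7
row: 2 vs 8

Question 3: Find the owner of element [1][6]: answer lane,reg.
c=6→G=6  r=1→rhi=0,T=0,p=1
L=6*4+0=24  i=0*2+1=1

24,1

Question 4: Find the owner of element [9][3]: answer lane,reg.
12,3

c:3=>grp=3  r:9=>rB=1,tig=0,lo=1
L=3*4+0=12  i=1*2+1=3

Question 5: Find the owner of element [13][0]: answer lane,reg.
2,3

c=0->g=0  r=13->rb=1,t=2,b0=1
L=0*4+2=2  i=1*2+1=3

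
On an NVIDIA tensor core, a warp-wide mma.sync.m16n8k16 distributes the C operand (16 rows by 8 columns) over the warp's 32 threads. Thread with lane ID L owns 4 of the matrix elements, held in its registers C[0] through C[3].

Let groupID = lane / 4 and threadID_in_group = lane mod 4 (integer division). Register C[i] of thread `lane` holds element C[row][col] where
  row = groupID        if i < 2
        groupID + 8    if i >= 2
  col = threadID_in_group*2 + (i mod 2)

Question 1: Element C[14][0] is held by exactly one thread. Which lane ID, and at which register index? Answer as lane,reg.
24,2

r: 14->gid=6,r8=1  c: 0->tid=0,i&1=0
L=6*4+0=24  i=1*2+0=2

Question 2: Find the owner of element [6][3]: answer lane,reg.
25,1

r:6=>grp=6,rB=0  c:3=>tig=1,lo=1
L=6*4+1=25  i=0*2+1=1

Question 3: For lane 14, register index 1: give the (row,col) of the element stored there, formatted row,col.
lane 14->14/4=3, 14 mod 4=2
i=1  r:3+0->3  c:2·2+1->5

3,5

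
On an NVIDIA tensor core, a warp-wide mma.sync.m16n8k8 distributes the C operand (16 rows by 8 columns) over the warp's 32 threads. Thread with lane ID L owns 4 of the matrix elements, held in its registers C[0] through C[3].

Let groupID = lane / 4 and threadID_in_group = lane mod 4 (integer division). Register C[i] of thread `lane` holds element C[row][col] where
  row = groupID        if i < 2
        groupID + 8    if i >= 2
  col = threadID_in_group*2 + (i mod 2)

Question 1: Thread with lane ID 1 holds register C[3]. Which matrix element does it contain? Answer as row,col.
L=1->gid=1>>2=0, tid=1&3=1
[3]->row 0+8=8  col 1·2+1=3

8,3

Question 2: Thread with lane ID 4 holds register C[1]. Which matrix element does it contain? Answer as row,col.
lane 4: gr=1 (4/4), th=0 (4%4)
i=1: r=1+0=1, c=0*2+1=1

1,1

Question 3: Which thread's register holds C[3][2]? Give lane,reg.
13,0

r=3→G=3,rhi=0  c=2→T=1,p=0
L=3*4+1=13  i=0*2+0=0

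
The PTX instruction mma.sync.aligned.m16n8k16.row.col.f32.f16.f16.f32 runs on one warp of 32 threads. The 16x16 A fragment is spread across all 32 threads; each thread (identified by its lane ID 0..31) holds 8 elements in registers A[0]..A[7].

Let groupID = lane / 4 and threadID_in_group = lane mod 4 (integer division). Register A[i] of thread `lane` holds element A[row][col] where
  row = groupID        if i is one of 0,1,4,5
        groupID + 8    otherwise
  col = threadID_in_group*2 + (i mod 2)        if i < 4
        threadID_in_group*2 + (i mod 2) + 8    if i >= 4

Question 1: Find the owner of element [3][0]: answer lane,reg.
12,0

r=3->g=3,rb=0  c=0->cb=0,t=0,b0=0
L=3*4+0=12  i=0*4+0*2+0=0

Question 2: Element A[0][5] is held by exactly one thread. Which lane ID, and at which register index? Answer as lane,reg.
2,1

r:0=>grp=0,rB=0  c:5=>cB=0,tig=2,lo=1
L=0*4+2=2  i=0*4+0*2+1=1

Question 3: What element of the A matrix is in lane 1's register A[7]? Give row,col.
lane 1->1/4=0, 1 mod 4=1
i=7  r:0+8->8  c:2·1+1+8->11

8,11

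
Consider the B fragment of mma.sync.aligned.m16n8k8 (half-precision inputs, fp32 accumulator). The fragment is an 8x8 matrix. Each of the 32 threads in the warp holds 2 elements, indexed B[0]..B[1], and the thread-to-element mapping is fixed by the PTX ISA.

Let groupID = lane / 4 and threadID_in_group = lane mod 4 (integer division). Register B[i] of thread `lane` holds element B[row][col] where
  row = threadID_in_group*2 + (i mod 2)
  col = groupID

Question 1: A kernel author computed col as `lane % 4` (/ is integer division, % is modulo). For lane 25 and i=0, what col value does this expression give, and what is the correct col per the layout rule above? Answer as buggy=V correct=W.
buggy=1 correct=6

`lane % 4`[25,0]=>1
lane 25=>25/4=6, 25 mod 4=1
i=0  r:2·1+0=>2  c:6
col: 1 vs 6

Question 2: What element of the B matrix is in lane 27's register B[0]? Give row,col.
L=27->g=27>>2=6, t=27&3=3
[0]->row 3·2+0=6  col g=6

6,6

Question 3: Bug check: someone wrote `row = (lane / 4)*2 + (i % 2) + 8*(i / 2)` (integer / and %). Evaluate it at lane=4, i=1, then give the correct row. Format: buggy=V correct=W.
`(lane / 4)*2 + (i % 2) + 8*(i / 2)`[4,1]→3
lane 4→4/4=1, 4 mod 4=0
i=1  r:2·0+1→1  c:1
row: 3 vs 1

buggy=3 correct=1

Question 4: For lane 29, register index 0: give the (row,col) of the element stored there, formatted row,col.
2,7

29: grp=7,tig=1
[0] (1*2+0,7) = (2,7)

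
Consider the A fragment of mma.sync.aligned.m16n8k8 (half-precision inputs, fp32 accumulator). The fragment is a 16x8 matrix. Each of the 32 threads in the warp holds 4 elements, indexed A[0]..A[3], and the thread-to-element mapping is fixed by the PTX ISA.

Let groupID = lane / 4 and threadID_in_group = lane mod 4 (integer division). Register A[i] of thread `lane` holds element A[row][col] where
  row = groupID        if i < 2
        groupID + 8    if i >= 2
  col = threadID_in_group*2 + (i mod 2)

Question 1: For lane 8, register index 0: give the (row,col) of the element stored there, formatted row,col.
lane 8→8/4=2, 8 mod 4=0
i=0  r:2+0→2  c:2·0+0→0

2,0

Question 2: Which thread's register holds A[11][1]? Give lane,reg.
r=11->g=3,rb=1  c=1->t=0,b0=1
L=3*4+0=12  i=1*2+1=3

12,3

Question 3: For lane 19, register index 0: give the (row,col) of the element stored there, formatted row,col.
lane 19=>19/4=4, 19 mod 4=3
i=0  r:4+0=>4  c:2·3+0=>6

4,6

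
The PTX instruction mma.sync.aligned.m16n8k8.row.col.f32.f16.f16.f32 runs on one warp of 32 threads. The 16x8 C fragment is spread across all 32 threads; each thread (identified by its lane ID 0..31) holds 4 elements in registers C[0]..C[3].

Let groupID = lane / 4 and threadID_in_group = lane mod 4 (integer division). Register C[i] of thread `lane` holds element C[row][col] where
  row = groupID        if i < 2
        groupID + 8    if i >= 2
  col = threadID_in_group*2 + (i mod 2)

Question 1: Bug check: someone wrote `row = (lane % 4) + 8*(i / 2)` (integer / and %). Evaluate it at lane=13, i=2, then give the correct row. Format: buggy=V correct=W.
buggy=9 correct=11

`(lane % 4) + 8*(i / 2)`[13,2]=>9
lane 13=>13/4=3, 13 mod 4=1
i=2  r:3+8=>11  c:2·1+0=>2
row: 9 vs 11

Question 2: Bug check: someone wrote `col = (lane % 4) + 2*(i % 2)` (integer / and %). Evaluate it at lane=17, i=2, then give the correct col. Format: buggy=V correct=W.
`(lane % 4) + 2*(i % 2)`[17,2]→1
L=17→G=17>>2=4, T=17&3=1
[2]→row 4+8=12  col 1·2+0=2
col: 1 vs 2

buggy=1 correct=2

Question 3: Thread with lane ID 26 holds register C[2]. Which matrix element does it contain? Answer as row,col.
14,4

lane 26: gr=6 (26/4), th=2 (26%4)
i=2: r=6+8=14, c=2*2+0=4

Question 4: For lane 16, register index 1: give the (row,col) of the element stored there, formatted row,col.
lane 16: gid=4 (16/4), tid=0 (16%4)
i=1: r=4+0=4, c=0*2+1=1

4,1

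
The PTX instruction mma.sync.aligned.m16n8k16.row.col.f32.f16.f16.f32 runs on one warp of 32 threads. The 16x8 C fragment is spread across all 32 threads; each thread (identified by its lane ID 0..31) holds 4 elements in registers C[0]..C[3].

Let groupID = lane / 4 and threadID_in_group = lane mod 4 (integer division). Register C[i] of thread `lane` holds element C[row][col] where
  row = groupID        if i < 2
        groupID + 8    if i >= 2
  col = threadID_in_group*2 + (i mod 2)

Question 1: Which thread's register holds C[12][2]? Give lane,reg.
r=12⇒gr=4,Rb=1  c=2⇒th=1,odd=0
L=4*4+1=17  i=1*2+0=2

17,2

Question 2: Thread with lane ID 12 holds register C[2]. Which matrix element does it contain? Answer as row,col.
lane 12→12/4=3, 12 mod 4=0
i=2  r:3+8→11  c:2·0+0→0

11,0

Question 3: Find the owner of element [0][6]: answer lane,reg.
3,0

r=0→G=0,rhi=0  c=6→T=3,p=0
L=0*4+3=3  i=0*2+0=0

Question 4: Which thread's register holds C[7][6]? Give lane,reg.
r=7→G=7,rhi=0  c=6→T=3,p=0
L=7*4+3=31  i=0*2+0=0

31,0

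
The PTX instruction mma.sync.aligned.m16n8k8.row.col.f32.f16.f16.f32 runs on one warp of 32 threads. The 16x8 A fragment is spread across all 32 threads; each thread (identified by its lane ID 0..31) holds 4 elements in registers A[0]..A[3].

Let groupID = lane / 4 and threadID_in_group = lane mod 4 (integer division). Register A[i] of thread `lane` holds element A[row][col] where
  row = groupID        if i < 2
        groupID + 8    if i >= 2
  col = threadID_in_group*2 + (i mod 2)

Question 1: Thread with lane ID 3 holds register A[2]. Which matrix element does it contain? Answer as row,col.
8,6

3: gr=0,th=3
[2] (0+8,3*2+0) = (8,6)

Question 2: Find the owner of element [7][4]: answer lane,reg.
r=7⇒gr=7,Rb=0  c=4⇒th=2,odd=0
L=7*4+2=30  i=0*2+0=0

30,0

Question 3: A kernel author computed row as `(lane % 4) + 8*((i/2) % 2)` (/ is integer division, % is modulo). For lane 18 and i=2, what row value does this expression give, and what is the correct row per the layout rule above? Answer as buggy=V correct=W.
`(lane % 4) + 8*((i/2) % 2)`[18,2]->10
lane 18: gid=4 (18/4), tid=2 (18%4)
i=2: r=4+8=12, c=2*2+0=4
row: 10 vs 12

buggy=10 correct=12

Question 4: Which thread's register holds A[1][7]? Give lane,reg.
7,1

r=1⇒gr=1,Rb=0  c=7⇒th=3,odd=1
L=1*4+3=7  i=0*2+1=1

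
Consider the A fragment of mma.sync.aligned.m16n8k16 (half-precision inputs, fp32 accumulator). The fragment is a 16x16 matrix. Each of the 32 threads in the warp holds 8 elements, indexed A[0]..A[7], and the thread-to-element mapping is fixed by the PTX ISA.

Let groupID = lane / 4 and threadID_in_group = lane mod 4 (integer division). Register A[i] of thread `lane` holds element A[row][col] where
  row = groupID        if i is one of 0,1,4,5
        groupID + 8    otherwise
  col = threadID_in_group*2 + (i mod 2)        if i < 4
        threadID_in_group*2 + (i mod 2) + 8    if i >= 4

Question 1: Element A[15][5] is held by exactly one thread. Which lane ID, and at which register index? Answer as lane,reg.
30,3

r: 15->gid=7,r8=1  c: 5->c8=0,tid=2,i&1=1
L=7*4+2=30  i=0*4+1*2+1=3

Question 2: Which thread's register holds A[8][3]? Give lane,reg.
r=8->g=0,rb=1  c=3->cb=0,t=1,b0=1
L=0*4+1=1  i=0*4+1*2+1=3

1,3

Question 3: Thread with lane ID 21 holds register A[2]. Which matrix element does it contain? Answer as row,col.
lane 21⇒21/4=5, 21 mod 4=1
i=2  r:5+8⇒13  c:2·1+0+0⇒2

13,2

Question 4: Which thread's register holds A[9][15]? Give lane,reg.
r:9=>grp=1,rB=1  c:15=>cB=1,tig=3,lo=1
L=1*4+3=7  i=1*4+1*2+1=7

7,7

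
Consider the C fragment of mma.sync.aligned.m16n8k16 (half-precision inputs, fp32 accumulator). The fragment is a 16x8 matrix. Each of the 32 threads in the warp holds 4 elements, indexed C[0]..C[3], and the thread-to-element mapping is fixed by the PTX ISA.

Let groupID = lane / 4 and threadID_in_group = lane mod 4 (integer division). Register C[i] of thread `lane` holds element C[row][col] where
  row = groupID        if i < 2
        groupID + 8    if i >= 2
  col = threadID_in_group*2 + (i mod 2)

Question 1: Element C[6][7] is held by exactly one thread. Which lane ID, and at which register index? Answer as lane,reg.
r:6=>grp=6,rB=0  c:7=>tig=3,lo=1
L=6*4+3=27  i=0*2+1=1

27,1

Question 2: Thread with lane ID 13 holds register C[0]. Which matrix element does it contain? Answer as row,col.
L=13→G=13>>2=3, T=13&3=1
[0]→row 3+0=3  col 1·2+0=2

3,2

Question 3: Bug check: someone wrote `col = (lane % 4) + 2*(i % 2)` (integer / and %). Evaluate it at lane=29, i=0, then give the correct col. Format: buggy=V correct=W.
`(lane % 4) + 2*(i % 2)`[29,0]->1
lane 29: g=7 (29/4), t=1 (29%4)
i=0: r=7+0=7, c=1*2+0=2
col: 1 vs 2

buggy=1 correct=2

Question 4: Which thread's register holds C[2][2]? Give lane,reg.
9,0

r:2=>grp=2,rB=0  c:2=>tig=1,lo=0
L=2*4+1=9  i=0*2+0=0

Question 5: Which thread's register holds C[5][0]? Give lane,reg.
20,0

r: 5->gid=5,r8=0  c: 0->tid=0,i&1=0
L=5*4+0=20  i=0*2+0=0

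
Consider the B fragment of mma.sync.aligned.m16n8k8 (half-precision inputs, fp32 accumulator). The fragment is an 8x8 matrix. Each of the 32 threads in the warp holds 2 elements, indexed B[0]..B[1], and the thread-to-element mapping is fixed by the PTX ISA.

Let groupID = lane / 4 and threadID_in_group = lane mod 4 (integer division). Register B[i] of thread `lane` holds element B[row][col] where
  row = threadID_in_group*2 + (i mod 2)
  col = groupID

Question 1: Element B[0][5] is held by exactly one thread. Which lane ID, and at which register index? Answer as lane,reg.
c=5→G=5  r=0→T=0,p=0
L=5*4+0=20  i=0=0

20,0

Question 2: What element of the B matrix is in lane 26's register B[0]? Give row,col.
lane 26→26/4=6, 26 mod 4=2
i=0  r:2·2+0→4  c:6

4,6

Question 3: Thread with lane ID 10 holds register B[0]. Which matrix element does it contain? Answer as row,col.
4,2

10: G=2,T=2
[0] (2*2+0,2) = (4,2)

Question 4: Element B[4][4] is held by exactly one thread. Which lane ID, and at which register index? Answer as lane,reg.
18,0

c=4->g=4  r=4->t=2,b0=0
L=4*4+2=18  i=0=0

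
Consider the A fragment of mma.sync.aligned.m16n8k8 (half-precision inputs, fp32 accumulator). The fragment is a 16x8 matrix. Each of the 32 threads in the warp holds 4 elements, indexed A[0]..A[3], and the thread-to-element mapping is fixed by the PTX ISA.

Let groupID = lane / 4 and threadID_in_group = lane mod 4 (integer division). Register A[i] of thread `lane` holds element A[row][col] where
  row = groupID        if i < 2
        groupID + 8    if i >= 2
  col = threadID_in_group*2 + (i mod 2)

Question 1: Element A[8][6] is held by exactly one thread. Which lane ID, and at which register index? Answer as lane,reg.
3,2

r=8⇒gr=0,Rb=1  c=6⇒th=3,odd=0
L=0*4+3=3  i=1*2+0=2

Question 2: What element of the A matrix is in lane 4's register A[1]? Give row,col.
1,1

L=4=>grp=4>>2=1, tig=4&3=0
[1]=>row 1+0=1  col 0·2+1=1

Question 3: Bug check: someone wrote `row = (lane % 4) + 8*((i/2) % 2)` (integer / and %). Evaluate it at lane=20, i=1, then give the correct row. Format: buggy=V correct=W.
buggy=0 correct=5

`(lane % 4) + 8*((i/2) % 2)`[20,1]=>0
20: grp=5,tig=0
[1] (5+0,0*2+1) = (5,1)
row: 0 vs 5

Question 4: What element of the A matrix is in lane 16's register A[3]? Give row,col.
16: g=4,t=0
[3] (4+8,0*2+1) = (12,1)

12,1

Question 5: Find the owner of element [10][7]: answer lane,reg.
r: 10->gid=2,r8=1  c: 7->tid=3,i&1=1
L=2*4+3=11  i=1*2+1=3

11,3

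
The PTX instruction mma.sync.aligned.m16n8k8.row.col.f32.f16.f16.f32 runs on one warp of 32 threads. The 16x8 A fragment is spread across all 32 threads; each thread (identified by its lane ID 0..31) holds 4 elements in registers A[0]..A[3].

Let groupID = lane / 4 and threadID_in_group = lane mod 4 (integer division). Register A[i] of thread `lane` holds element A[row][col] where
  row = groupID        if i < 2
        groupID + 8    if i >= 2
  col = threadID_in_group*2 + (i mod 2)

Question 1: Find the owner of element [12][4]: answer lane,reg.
r:12=>grp=4,rB=1  c:4=>tig=2,lo=0
L=4*4+2=18  i=1*2+0=2

18,2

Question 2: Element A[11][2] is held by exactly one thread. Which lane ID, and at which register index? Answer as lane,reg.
13,2

r=11->g=3,rb=1  c=2->t=1,b0=0
L=3*4+1=13  i=1*2+0=2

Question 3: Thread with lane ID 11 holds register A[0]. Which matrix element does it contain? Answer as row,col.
11: gid=2,tid=3
[0] (2+0,3*2+0) = (2,6)

2,6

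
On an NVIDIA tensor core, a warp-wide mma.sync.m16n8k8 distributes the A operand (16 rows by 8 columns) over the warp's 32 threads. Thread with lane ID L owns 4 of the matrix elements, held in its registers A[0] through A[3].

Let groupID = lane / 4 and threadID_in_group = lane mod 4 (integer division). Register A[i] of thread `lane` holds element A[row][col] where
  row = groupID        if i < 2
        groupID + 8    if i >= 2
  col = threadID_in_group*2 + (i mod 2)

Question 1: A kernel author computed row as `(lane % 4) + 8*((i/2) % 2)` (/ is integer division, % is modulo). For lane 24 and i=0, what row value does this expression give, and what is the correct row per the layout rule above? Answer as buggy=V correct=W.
buggy=0 correct=6

`(lane % 4) + 8*((i/2) % 2)`[24,0]->0
24: gid=6,tid=0
[0] (6+0,0*2+0) = (6,0)
row: 0 vs 6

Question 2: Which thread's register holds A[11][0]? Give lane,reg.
12,2

r=11->g=3,rb=1  c=0->t=0,b0=0
L=3*4+0=12  i=1*2+0=2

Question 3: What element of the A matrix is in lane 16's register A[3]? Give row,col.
12,1

16: gid=4,tid=0
[3] (4+8,0*2+1) = (12,1)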